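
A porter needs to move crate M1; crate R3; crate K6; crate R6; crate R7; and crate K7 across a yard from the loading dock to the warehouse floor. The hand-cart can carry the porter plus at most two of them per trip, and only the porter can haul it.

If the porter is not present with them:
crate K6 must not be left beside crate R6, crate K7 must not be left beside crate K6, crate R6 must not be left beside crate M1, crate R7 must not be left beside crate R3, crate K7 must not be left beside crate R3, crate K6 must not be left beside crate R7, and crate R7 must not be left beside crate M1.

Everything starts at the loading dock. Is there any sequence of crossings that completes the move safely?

Whatever the first load, the items left behind include a forbidden pair without the porter. No opening move is safe, so no plan exists.

No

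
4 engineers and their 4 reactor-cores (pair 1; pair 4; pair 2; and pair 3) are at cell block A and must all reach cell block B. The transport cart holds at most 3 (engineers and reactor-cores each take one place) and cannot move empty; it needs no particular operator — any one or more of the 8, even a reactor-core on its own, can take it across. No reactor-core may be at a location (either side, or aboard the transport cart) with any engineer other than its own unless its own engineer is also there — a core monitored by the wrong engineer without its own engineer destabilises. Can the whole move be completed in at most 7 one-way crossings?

No

Counting alone: each trip to cell block B takes at most 3 across and each return brings at least 1 back, so after t trips out (and t−1 returns) at most 3t − (t−1) of the 8 are across; that first reaches 8 at t = 4, so at least 7 crossings are needed.
The safety rule pushes this higher. Following every safe sequence of crossings, the most of the 8 that can be at cell block B as the transport cart arrives there on crossing 7 is 7 — never all 8.
So the move cannot be finished within 7 crossings. (The shortest complete plan takes 9:)
1. engineer 1 and reactor-core 1 cross → cell block B.
2. engineer 1 crosses ← cell block A.
3. engineer 1, engineer 4, and reactor-core 4 cross → cell block B.
4. engineer 1 and reactor-core 1 cross ← cell block A.
5. engineer 1, engineer 2, and engineer 3 cross → cell block B.
6. reactor-core 4 crosses ← cell block A.
7. reactor-core 1 and reactor-core 4 cross → cell block B.
8. reactor-core 1 crosses ← cell block A.
9. reactor-core 1, reactor-core 2, and reactor-core 3 cross → cell block B.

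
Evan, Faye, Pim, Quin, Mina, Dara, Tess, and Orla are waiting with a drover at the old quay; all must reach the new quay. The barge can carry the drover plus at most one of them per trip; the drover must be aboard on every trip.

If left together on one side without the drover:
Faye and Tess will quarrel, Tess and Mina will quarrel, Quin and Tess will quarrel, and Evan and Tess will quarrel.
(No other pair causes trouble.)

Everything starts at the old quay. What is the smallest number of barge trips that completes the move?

impossible

Following every safe sequence of crossings from the start, the most of the 8 that can be at the new quay as the barge arrives there on crossings 1, 3, 5, 7, 9 is 1, 2, 3, 4, 5 respectively; the best ever achieved is 5 of 8.
From crossing 11 on, no configuration arises that was not already reachable earlier: only 88 distinct safe configurations (who is on which side, and where the barge is) can ever be reached, none of them has everyone across, and every continuation just revisits them. So no valid plan exists.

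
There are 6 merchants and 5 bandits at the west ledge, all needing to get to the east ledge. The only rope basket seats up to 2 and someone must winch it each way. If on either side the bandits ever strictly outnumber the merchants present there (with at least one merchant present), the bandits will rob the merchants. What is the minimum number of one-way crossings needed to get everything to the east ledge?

Counting alone: each trip to the east ledge takes at most 2 across and each return brings at least 1 back, so after t trips out (and t−1 returns) at most 2t − (t−1) of the 11 are across; that first reaches 11 at t = 10, so at least 19 crossings are needed.
The plan below uses exactly 19 crossings, so it is optimal:
1. 2 bandits → the east ledge.  (the west ledge: 6M 3B; the east ledge: 0M 2B)
2. 1 bandit ← the west ledge.  (the west ledge: 6M 4B; the east ledge: 0M 1B)
3. 2 bandits → the east ledge.  (the west ledge: 6M 2B; the east ledge: 0M 3B)
4. 1 bandit ← the west ledge.  (the west ledge: 6M 3B; the east ledge: 0M 2B)
5. 2 merchants → the east ledge.  (the west ledge: 4M 3B; the east ledge: 2M 2B)
6. 1 bandit ← the west ledge.  (the west ledge: 4M 4B; the east ledge: 2M 1B)
7. 1 merchant and 1 bandit → the east ledge.  (the west ledge: 3M 3B; the east ledge: 3M 2B)
8. 1 merchant ← the west ledge.  (the west ledge: 4M 3B; the east ledge: 2M 2B)
9. 1 merchant and 1 bandit → the east ledge.  (the west ledge: 3M 2B; the east ledge: 3M 3B)
10. 1 bandit ← the west ledge.  (the west ledge: 3M 3B; the east ledge: 3M 2B)
11. 1 merchant and 1 bandit → the east ledge.  (the west ledge: 2M 2B; the east ledge: 4M 3B)
12. 1 merchant ← the west ledge.  (the west ledge: 3M 2B; the east ledge: 3M 3B)
13. 1 merchant and 1 bandit → the east ledge.  (the west ledge: 2M 1B; the east ledge: 4M 4B)
14. 1 bandit ← the west ledge.  (the west ledge: 2M 2B; the east ledge: 4M 3B)
15. 1 merchant and 1 bandit → the east ledge.  (the west ledge: 1M 1B; the east ledge: 5M 4B)
16. 1 merchant ← the west ledge.  (the west ledge: 2M 1B; the east ledge: 4M 4B)
17. 1 merchant and 1 bandit → the east ledge.  (the west ledge: 1M 0B; the east ledge: 5M 5B)
18. 1 bandit ← the west ledge.  (the west ledge: 1M 1B; the east ledge: 5M 4B)
19. 1 merchant and 1 bandit → the east ledge.  (the west ledge: 0M 0B; the east ledge: 6M 5B)

19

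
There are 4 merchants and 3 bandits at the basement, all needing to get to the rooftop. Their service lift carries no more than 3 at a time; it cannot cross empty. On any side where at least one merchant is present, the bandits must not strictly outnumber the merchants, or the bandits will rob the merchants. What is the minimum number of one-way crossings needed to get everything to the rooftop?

5

Counting alone: each trip to the rooftop takes at most 3 across and each return brings at least 1 back, so after t trips out (and t−1 returns) at most 3t − (t−1) of the 7 are across; that first reaches 7 at t = 3, so at least 5 crossings are needed.
The plan below uses exactly 5 crossings, so it is optimal:
1. 3 bandits → the rooftop.  (the basement: 4M 0B; the rooftop: 0M 3B)
2. 1 bandit ← the basement.  (the basement: 4M 1B; the rooftop: 0M 2B)
3. 3 merchants → the rooftop.  (the basement: 1M 1B; the rooftop: 3M 2B)
4. 1 merchant ← the basement.  (the basement: 2M 1B; the rooftop: 2M 2B)
5. 2 merchants and 1 bandit → the rooftop.  (the basement: 0M 0B; the rooftop: 4M 3B)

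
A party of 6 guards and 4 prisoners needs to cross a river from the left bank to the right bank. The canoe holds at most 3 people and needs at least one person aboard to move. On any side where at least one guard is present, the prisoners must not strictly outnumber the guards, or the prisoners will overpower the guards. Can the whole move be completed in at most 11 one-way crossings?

Yes — this plan uses 9 crossings (≤ 11):
1. 2 prisoners → the right bank.  (the left bank: 6G 2P; the right bank: 0G 2P)
2. 1 prisoner ← the left bank.  (the left bank: 6G 3P; the right bank: 0G 1P)
3. 3 prisoners → the right bank.  (the left bank: 6G 0P; the right bank: 0G 4P)
4. 1 prisoner ← the left bank.  (the left bank: 6G 1P; the right bank: 0G 3P)
5. 3 guards → the right bank.  (the left bank: 3G 1P; the right bank: 3G 3P)
6. 1 prisoner ← the left bank.  (the left bank: 3G 2P; the right bank: 3G 2P)
7. 1 guard and 2 prisoners → the right bank.  (the left bank: 2G 0P; the right bank: 4G 4P)
8. 1 prisoner ← the left bank.  (the left bank: 2G 1P; the right bank: 4G 3P)
9. 2 guards and 1 prisoner → the right bank.  (the left bank: 0G 0P; the right bank: 6G 4P)

Yes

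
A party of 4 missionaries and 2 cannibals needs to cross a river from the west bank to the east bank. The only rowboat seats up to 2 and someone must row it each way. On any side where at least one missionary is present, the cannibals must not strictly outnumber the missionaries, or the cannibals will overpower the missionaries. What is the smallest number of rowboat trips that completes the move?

Counting alone: each trip to the east bank takes at most 2 across and each return brings at least 1 back, so after t trips out (and t−1 returns) at most 2t − (t−1) of the 6 are across; that first reaches 6 at t = 5, so at least 9 crossings are needed.
The plan below uses exactly 9 crossings, so it is optimal:
1. 2 cannibals → the east bank.  (the west bank: 4M 0C; the east bank: 0M 2C)
2. 1 cannibal ← the west bank.  (the west bank: 4M 1C; the east bank: 0M 1C)
3. 2 missionaries → the east bank.  (the west bank: 2M 1C; the east bank: 2M 1C)
4. 1 cannibal ← the west bank.  (the west bank: 2M 2C; the east bank: 2M 0C)
5. 2 cannibals → the east bank.  (the west bank: 2M 0C; the east bank: 2M 2C)
6. 1 cannibal ← the west bank.  (the west bank: 2M 1C; the east bank: 2M 1C)
7. 1 missionary and 1 cannibal → the east bank.  (the west bank: 1M 0C; the east bank: 3M 2C)
8. 1 cannibal ← the west bank.  (the west bank: 1M 1C; the east bank: 3M 1C)
9. 1 missionary and 1 cannibal → the east bank.  (the west bank: 0M 0C; the east bank: 4M 2C)

9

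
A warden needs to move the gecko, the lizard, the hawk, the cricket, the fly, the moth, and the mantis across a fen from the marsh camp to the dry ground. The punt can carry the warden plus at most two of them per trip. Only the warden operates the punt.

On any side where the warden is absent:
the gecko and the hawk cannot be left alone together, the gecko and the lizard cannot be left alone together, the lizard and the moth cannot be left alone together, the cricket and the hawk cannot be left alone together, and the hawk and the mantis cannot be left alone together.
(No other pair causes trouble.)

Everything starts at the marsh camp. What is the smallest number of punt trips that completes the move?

9

Counting alone: the warden can take at most 2 across per trip to the dry ground, so moving all 7 needs at least 4 loaded trips out, with a return between consecutive ones — at least 7 crossings.
The safety rule pushes this higher. Following every safe sequence of crossings, the most of the 7 that can be at the dry ground as the punt arrives there on crossing 7 is 6 — never all 7.
So no plan with fewer than 9 crossings exists, and this one achieves 9:
1. Warden goes to the dry ground with the hawk and the lizard.  [the marsh camp: the cricket, the fly, the gecko, the mantis, the moth | the dry ground: the hawk, the lizard]
2. Warden goes back to the marsh camp alone.  [the marsh camp: the cricket, the fly, the gecko, the mantis, the moth | the dry ground: the hawk, the lizard]
3. Warden goes to the dry ground with the cricket.  [the marsh camp: the fly, the gecko, the mantis, the moth | the dry ground: the cricket, the hawk, the lizard]
4. Warden goes back to the marsh camp with the hawk.  [the marsh camp: the fly, the gecko, the hawk, the mantis, the moth | the dry ground: the cricket, the lizard]
5. Warden goes to the dry ground with the gecko and the mantis.  [the marsh camp: the fly, the hawk, the moth | the dry ground: the cricket, the gecko, the lizard, the mantis]
6. Warden goes back to the marsh camp with the lizard.  [the marsh camp: the fly, the hawk, the lizard, the moth | the dry ground: the cricket, the gecko, the mantis]
7. Warden goes to the dry ground with the fly and the moth.  [the marsh camp: the hawk, the lizard | the dry ground: the cricket, the fly, the gecko, the mantis, the moth]
8. Warden goes back to the marsh camp alone.  [the marsh camp: the hawk, the lizard | the dry ground: the cricket, the fly, the gecko, the mantis, the moth]
9. Warden goes to the dry ground with the hawk and the lizard.  [the marsh camp: — | the dry ground: the cricket, the fly, the gecko, the hawk, the lizard, the mantis, the moth]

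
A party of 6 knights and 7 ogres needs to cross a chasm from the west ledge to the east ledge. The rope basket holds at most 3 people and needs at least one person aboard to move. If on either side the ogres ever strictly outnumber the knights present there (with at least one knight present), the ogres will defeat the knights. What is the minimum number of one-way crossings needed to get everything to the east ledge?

The ogres already outnumber the knights at the west ledge before anyone moves, so the starting position itself is disallowed.

impossible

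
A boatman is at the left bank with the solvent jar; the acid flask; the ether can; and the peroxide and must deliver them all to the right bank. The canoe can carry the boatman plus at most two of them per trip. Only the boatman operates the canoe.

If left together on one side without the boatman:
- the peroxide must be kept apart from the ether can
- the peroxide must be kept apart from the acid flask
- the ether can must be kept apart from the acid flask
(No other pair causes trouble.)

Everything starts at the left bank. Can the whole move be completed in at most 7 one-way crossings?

Yes

Yes — this plan uses 5 crossings (≤ 7):
1. Boatman goes to the right bank with the acid flask and the ether can.  [the left bank: the peroxide, the solvent jar | the right bank: the acid flask, the ether can]
2. Boatman goes back to the left bank with the acid flask.  [the left bank: the acid flask, the peroxide, the solvent jar | the right bank: the ether can]
3. Boatman goes to the right bank with the acid flask and the solvent jar.  [the left bank: the peroxide | the right bank: the acid flask, the ether can, the solvent jar]
4. Boatman goes back to the left bank with the acid flask.  [the left bank: the acid flask, the peroxide | the right bank: the ether can, the solvent jar]
5. Boatman goes to the right bank with the acid flask and the peroxide.  [the left bank: — | the right bank: the acid flask, the ether can, the peroxide, the solvent jar]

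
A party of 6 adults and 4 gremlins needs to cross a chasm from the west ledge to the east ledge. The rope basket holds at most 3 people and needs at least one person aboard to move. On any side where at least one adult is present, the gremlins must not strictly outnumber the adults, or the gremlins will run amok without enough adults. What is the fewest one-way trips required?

9

Counting alone: each trip to the east ledge takes at most 3 across and each return brings at least 1 back, so after t trips out (and t−1 returns) at most 3t − (t−1) of the 10 are across; that first reaches 10 at t = 5, so at least 9 crossings are needed.
The plan below uses exactly 9 crossings, so it is optimal:
1. 2 gremlins → the east ledge.  (the west ledge: 6A 2G; the east ledge: 0A 2G)
2. 1 gremlin ← the west ledge.  (the west ledge: 6A 3G; the east ledge: 0A 1G)
3. 3 gremlins → the east ledge.  (the west ledge: 6A 0G; the east ledge: 0A 4G)
4. 1 gremlin ← the west ledge.  (the west ledge: 6A 1G; the east ledge: 0A 3G)
5. 3 adults → the east ledge.  (the west ledge: 3A 1G; the east ledge: 3A 3G)
6. 1 gremlin ← the west ledge.  (the west ledge: 3A 2G; the east ledge: 3A 2G)
7. 1 adult and 2 gremlins → the east ledge.  (the west ledge: 2A 0G; the east ledge: 4A 4G)
8. 1 gremlin ← the west ledge.  (the west ledge: 2A 1G; the east ledge: 4A 3G)
9. 2 adults and 1 gremlin → the east ledge.  (the west ledge: 0A 0G; the east ledge: 6A 4G)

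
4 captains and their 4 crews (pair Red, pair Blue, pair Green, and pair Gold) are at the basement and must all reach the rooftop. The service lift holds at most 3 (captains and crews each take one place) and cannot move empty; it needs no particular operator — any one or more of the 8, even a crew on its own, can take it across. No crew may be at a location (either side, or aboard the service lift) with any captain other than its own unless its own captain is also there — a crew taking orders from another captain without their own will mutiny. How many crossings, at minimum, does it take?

9

Counting alone: each trip to the rooftop takes at most 3 across and each return brings at least 1 back, so after t trips out (and t−1 returns) at most 3t − (t−1) of the 8 are across; that first reaches 8 at t = 4, so at least 7 crossings are needed.
The safety rule pushes this higher. Following every safe sequence of crossings, the most of the 8 that can be at the rooftop as the service lift arrives there on crossing 7 is 7 — never all 8.
So no plan with fewer than 9 crossings exists, and this one achieves 9:
1. captain Red and crew Red cross → the rooftop.
2. captain Red crosses ← the basement.
3. captain Blue, captain Red, and crew Blue cross → the rooftop.
4. captain Red and crew Red cross ← the basement.
5. captain Gold, captain Green, and captain Red cross → the rooftop.
6. crew Blue crosses ← the basement.
7. crew Blue and crew Red cross → the rooftop.
8. crew Red crosses ← the basement.
9. crew Gold, crew Green, and crew Red cross → the rooftop.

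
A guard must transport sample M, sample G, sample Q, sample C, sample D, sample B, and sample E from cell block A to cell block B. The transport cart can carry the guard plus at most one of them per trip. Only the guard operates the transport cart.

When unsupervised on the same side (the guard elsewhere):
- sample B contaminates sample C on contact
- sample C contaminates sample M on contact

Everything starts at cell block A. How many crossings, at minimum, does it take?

15

Counting alone: the guard can take at most 1 across per trip to cell block B, so moving all 7 needs at least 7 loaded trips out, with a return between consecutive ones — at least 13 crossings.
The safety rule pushes this higher. Following every safe sequence of crossings, the most of the 7 that can be at cell block B as the transport cart arrives there on crossing 13 is 6 — never all 7.
So no plan with fewer than 15 crossings exists, and this one achieves 15:
1. Guard goes to cell block B with sample C.
2. Guard goes back to cell block A alone.
3. Guard goes to cell block B with sample M.
4. Guard goes back to cell block A with sample C.
5. Guard goes to cell block B with sample B.
6. Guard goes back to cell block A alone.
7. Guard goes to cell block B with sample G.
8. Guard goes back to cell block A alone.
9. Guard goes to cell block B with sample Q.
10. Guard goes back to cell block A alone.
11. Guard goes to cell block B with sample D.
12. Guard goes back to cell block A alone.
13. Guard goes to cell block B with sample E.
14. Guard goes back to cell block A alone.
15. Guard goes to cell block B with sample C.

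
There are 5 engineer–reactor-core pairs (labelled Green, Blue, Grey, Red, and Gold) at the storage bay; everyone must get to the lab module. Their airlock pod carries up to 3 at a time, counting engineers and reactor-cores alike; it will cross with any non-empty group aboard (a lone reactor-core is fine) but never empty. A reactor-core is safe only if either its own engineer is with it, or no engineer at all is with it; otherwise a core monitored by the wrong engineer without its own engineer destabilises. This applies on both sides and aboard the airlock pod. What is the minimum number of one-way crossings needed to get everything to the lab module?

Counting alone: each trip to the lab module takes at most 3 across and each return brings at least 1 back, so after t trips out (and t−1 returns) at most 3t − (t−1) of the 10 are across; that first reaches 10 at t = 5, so at least 9 crossings are needed.
The safety rule pushes this higher. Following every safe sequence of crossings, the most of the 10 that can be at the lab module as the airlock pod arrives there on crossing 9 is 9 — never all 10.
So no plan with fewer than 11 crossings exists, and this one achieves 11:
1. engineer Green and reactor-core Green cross → the lab module.
2. engineer Green crosses ← the storage bay.
3. reactor-core Blue, reactor-core Grey, and reactor-core Red cross → the lab module.
4. reactor-core Green crosses ← the storage bay.
5. engineer Blue, engineer Grey, and engineer Red cross → the lab module.
6. engineer Blue and reactor-core Blue cross ← the storage bay.
7. engineer Blue, engineer Gold, and engineer Green cross → the lab module.
8. reactor-core Grey crosses ← the storage bay.
9. reactor-core Blue and reactor-core Green cross → the lab module.
10. reactor-core Green crosses ← the storage bay.
11. reactor-core Gold, reactor-core Green, and reactor-core Grey cross → the lab module.

11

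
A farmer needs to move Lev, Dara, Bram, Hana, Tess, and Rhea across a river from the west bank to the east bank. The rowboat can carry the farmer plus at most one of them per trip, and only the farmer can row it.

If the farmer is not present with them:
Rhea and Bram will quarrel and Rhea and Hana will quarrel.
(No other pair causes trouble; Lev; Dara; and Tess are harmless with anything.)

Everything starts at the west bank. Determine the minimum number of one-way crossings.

13

Counting alone: the farmer can take at most 1 across per trip to the east bank, so moving all 6 needs at least 6 loaded trips out, with a return between consecutive ones — at least 11 crossings.
The safety rule pushes this higher. Following every safe sequence of crossings, the most of the 6 that can be at the east bank as the rowboat arrives there on crossing 11 is 5 — never all 6.
So no plan with fewer than 13 crossings exists, and this one achieves 13:
1. Farmer goes to the east bank with Rhea.  [the west bank: Bram, Dara, Hana, Lev, Tess | the east bank: Rhea]
2. Farmer goes back to the west bank alone.  [the west bank: Bram, Dara, Hana, Lev, Tess | the east bank: Rhea]
3. Farmer goes to the east bank with Lev.  [the west bank: Bram, Dara, Hana, Tess | the east bank: Lev, Rhea]
4. Farmer goes back to the west bank alone.  [the west bank: Bram, Dara, Hana, Tess | the east bank: Lev, Rhea]
5. Farmer goes to the east bank with Dara.  [the west bank: Bram, Hana, Tess | the east bank: Dara, Lev, Rhea]
6. Farmer goes back to the west bank alone.  [the west bank: Bram, Hana, Tess | the east bank: Dara, Lev, Rhea]
7. Farmer goes to the east bank with Bram.  [the west bank: Hana, Tess | the east bank: Bram, Dara, Lev, Rhea]
8. Farmer goes back to the west bank with Rhea.  [the west bank: Hana, Rhea, Tess | the east bank: Bram, Dara, Lev]
9. Farmer goes to the east bank with Hana.  [the west bank: Rhea, Tess | the east bank: Bram, Dara, Hana, Lev]
10. Farmer goes back to the west bank alone.  [the west bank: Rhea, Tess | the east bank: Bram, Dara, Hana, Lev]
11. Farmer goes to the east bank with Tess.  [the west bank: Rhea | the east bank: Bram, Dara, Hana, Lev, Tess]
12. Farmer goes back to the west bank alone.  [the west bank: Rhea | the east bank: Bram, Dara, Hana, Lev, Tess]
13. Farmer goes to the east bank with Rhea.  [the west bank: — | the east bank: Bram, Dara, Hana, Lev, Rhea, Tess]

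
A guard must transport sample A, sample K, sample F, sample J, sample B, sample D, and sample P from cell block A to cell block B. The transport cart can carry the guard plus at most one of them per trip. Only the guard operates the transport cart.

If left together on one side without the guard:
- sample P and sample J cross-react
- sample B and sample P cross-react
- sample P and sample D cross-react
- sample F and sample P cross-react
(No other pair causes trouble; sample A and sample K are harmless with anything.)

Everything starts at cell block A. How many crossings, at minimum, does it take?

impossible

Following every safe sequence of crossings from the start, the most of the 7 that can be at cell block B as the transport cart arrives there on crossings 1, 3, 5, 7 is 1, 2, 3, 4 respectively; the best ever achieved is 4 of 7.
From crossing 9 on, no configuration arises that was not already reachable earlier: only 44 distinct safe configurations (who is on which side, and where the transport cart is) can ever be reached, none of them has everyone across, and every continuation just revisits them. So no valid plan exists.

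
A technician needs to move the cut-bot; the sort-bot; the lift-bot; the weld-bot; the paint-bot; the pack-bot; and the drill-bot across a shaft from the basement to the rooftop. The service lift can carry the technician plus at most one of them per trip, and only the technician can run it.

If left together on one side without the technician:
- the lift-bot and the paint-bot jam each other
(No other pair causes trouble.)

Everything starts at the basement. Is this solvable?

1. Technician goes to the rooftop with the lift-bot.  [the basement: the cut-bot, the drill-bot, the pack-bot, the paint-bot, the sort-bot, the weld-bot | the rooftop: the lift-bot]
2. Technician goes back to the basement alone.  [the basement: the cut-bot, the drill-bot, the pack-bot, the paint-bot, the sort-bot, the weld-bot | the rooftop: the lift-bot]
3. Technician goes to the rooftop with the cut-bot.  [the basement: the drill-bot, the pack-bot, the paint-bot, the sort-bot, the weld-bot | the rooftop: the cut-bot, the lift-bot]
4. Technician goes back to the basement alone.  [the basement: the drill-bot, the pack-bot, the paint-bot, the sort-bot, the weld-bot | the rooftop: the cut-bot, the lift-bot]
5. Technician goes to the rooftop with the sort-bot.  [the basement: the drill-bot, the pack-bot, the paint-bot, the weld-bot | the rooftop: the cut-bot, the lift-bot, the sort-bot]
6. Technician goes back to the basement alone.  [the basement: the drill-bot, the pack-bot, the paint-bot, the weld-bot | the rooftop: the cut-bot, the lift-bot, the sort-bot]
7. Technician goes to the rooftop with the weld-bot.  [the basement: the drill-bot, the pack-bot, the paint-bot | the rooftop: the cut-bot, the lift-bot, the sort-bot, the weld-bot]
8. Technician goes back to the basement alone.  [the basement: the drill-bot, the pack-bot, the paint-bot | the rooftop: the cut-bot, the lift-bot, the sort-bot, the weld-bot]
9. Technician goes to the rooftop with the pack-bot.  [the basement: the drill-bot, the paint-bot | the rooftop: the cut-bot, the lift-bot, the pack-bot, the sort-bot, the weld-bot]
10. Technician goes back to the basement alone.  [the basement: the drill-bot, the paint-bot | the rooftop: the cut-bot, the lift-bot, the pack-bot, the sort-bot, the weld-bot]
11. Technician goes to the rooftop with the drill-bot.  [the basement: the paint-bot | the rooftop: the cut-bot, the drill-bot, the lift-bot, the pack-bot, the sort-bot, the weld-bot]
12. Technician goes back to the basement alone.  [the basement: the paint-bot | the rooftop: the cut-bot, the drill-bot, the lift-bot, the pack-bot, the sort-bot, the weld-bot]
13. Technician goes to the rooftop with the paint-bot.  [the basement: — | the rooftop: the cut-bot, the drill-bot, the lift-bot, the pack-bot, the paint-bot, the sort-bot, the weld-bot]

Yes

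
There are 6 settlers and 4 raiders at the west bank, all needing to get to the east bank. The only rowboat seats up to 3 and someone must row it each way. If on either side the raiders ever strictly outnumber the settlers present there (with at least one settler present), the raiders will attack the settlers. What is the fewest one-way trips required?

9

Counting alone: each trip to the east bank takes at most 3 across and each return brings at least 1 back, so after t trips out (and t−1 returns) at most 3t − (t−1) of the 10 are across; that first reaches 10 at t = 5, so at least 9 crossings are needed.
The plan below uses exactly 9 crossings, so it is optimal:
1. 2 raiders → the east bank.  (the west bank: 6S 2R; the east bank: 0S 2R)
2. 1 raider ← the west bank.  (the west bank: 6S 3R; the east bank: 0S 1R)
3. 3 raiders → the east bank.  (the west bank: 6S 0R; the east bank: 0S 4R)
4. 1 raider ← the west bank.  (the west bank: 6S 1R; the east bank: 0S 3R)
5. 3 settlers → the east bank.  (the west bank: 3S 1R; the east bank: 3S 3R)
6. 1 raider ← the west bank.  (the west bank: 3S 2R; the east bank: 3S 2R)
7. 1 settler and 2 raiders → the east bank.  (the west bank: 2S 0R; the east bank: 4S 4R)
8. 1 raider ← the west bank.  (the west bank: 2S 1R; the east bank: 4S 3R)
9. 2 settlers and 1 raider → the east bank.  (the west bank: 0S 0R; the east bank: 6S 4R)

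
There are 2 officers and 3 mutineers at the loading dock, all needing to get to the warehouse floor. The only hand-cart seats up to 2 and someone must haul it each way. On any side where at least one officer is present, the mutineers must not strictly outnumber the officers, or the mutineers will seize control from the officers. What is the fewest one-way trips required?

impossible

The mutineers already outnumber the officers at the loading dock before anyone moves, so the starting position itself is disallowed.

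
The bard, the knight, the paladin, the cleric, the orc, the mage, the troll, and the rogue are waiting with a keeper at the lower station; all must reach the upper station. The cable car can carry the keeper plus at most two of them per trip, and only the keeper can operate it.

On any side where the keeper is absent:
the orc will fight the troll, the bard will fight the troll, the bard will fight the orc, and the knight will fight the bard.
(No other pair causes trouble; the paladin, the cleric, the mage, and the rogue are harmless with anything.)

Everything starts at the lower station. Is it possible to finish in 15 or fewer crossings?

Yes — this plan uses 13 crossings (≤ 15):
1. Keeper goes to the upper station with the bard and the orc.  [the lower station: the cleric, the knight, the mage, the paladin, the rogue, the troll | the upper station: the bard, the orc]
2. Keeper goes back to the lower station with the bard.  [the lower station: the bard, the cleric, the knight, the mage, the paladin, the rogue, the troll | the upper station: the orc]
3. Keeper goes to the upper station with the bard and the knight.  [the lower station: the cleric, the mage, the paladin, the rogue, the troll | the upper station: the bard, the knight, the orc]
4. Keeper goes back to the lower station with the bard.  [the lower station: the bard, the cleric, the mage, the paladin, the rogue, the troll | the upper station: the knight, the orc]
5. Keeper goes to the upper station with the bard and the paladin.  [the lower station: the cleric, the mage, the rogue, the troll | the upper station: the bard, the knight, the orc, the paladin]
6. Keeper goes back to the lower station with the bard.  [the lower station: the bard, the cleric, the mage, the rogue, the troll | the upper station: the knight, the orc, the paladin]
7. Keeper goes to the upper station with the bard and the cleric.  [the lower station: the mage, the rogue, the troll | the upper station: the bard, the cleric, the knight, the orc, the paladin]
8. Keeper goes back to the lower station with the bard.  [the lower station: the bard, the mage, the rogue, the troll | the upper station: the cleric, the knight, the orc, the paladin]
9. Keeper goes to the upper station with the bard and the mage.  [the lower station: the rogue, the troll | the upper station: the bard, the cleric, the knight, the mage, the orc, the paladin]
10. Keeper goes back to the lower station with the bard.  [the lower station: the bard, the rogue, the troll | the upper station: the cleric, the knight, the mage, the orc, the paladin]
11. Keeper goes to the upper station with the bard and the rogue.  [the lower station: the troll | the upper station: the bard, the cleric, the knight, the mage, the orc, the paladin, the rogue]
12. Keeper goes back to the lower station with the bard.  [the lower station: the bard, the troll | the upper station: the cleric, the knight, the mage, the orc, the paladin, the rogue]
13. Keeper goes to the upper station with the bard and the troll.  [the lower station: — | the upper station: the bard, the cleric, the knight, the mage, the orc, the paladin, the rogue, the troll]

Yes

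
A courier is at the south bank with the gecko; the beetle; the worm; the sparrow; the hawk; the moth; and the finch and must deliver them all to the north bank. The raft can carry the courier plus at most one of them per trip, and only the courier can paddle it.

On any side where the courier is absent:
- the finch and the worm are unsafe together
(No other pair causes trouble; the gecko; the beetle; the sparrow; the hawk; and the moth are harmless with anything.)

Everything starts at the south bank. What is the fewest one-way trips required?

13

Counting alone: the courier can take at most 1 across per trip to the north bank, so moving all 7 needs at least 7 loaded trips out, with a return between consecutive ones — at least 13 crossings.
The plan below uses exactly 13 crossings, so it is optimal:
1. Courier goes to the north bank with the worm.
2. Courier goes back to the south bank alone.
3. Courier goes to the north bank with the gecko.
4. Courier goes back to the south bank alone.
5. Courier goes to the north bank with the beetle.
6. Courier goes back to the south bank alone.
7. Courier goes to the north bank with the sparrow.
8. Courier goes back to the south bank alone.
9. Courier goes to the north bank with the hawk.
10. Courier goes back to the south bank alone.
11. Courier goes to the north bank with the moth.
12. Courier goes back to the south bank alone.
13. Courier goes to the north bank with the finch.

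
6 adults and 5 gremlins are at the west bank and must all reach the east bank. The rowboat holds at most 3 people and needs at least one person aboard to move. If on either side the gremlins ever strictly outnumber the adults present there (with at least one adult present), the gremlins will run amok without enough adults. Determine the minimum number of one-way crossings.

9

Counting alone: each trip to the east bank takes at most 3 across and each return brings at least 1 back, so after t trips out (and t−1 returns) at most 3t − (t−1) of the 11 are across; that first reaches 11 at t = 5, so at least 9 crossings are needed.
The plan below uses exactly 9 crossings, so it is optimal:
1. 3 gremlins → the east bank.  (the west bank: 6A 2G; the east bank: 0A 3G)
2. 1 gremlin ← the west bank.  (the west bank: 6A 3G; the east bank: 0A 2G)
3. 3 adults → the east bank.  (the west bank: 3A 3G; the east bank: 3A 2G)
4. 1 adult ← the west bank.  (the west bank: 4A 3G; the east bank: 2A 2G)
5. 2 adults and 1 gremlin → the east bank.  (the west bank: 2A 2G; the east bank: 4A 3G)
6. 1 adult ← the west bank.  (the west bank: 3A 2G; the east bank: 3A 3G)
7. 2 adults and 1 gremlin → the east bank.  (the west bank: 1A 1G; the east bank: 5A 4G)
8. 1 adult ← the west bank.  (the west bank: 2A 1G; the east bank: 4A 4G)
9. 2 adults and 1 gremlin → the east bank.  (the west bank: 0A 0G; the east bank: 6A 5G)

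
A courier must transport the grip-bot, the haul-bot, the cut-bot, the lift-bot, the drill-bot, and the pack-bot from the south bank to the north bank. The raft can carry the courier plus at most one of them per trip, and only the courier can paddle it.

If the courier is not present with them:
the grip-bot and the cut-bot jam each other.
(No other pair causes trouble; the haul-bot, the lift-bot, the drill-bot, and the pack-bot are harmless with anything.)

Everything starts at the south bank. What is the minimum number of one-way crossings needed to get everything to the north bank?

11

Counting alone: the courier can take at most 1 across per trip to the north bank, so moving all 6 needs at least 6 loaded trips out, with a return between consecutive ones — at least 11 crossings.
The plan below uses exactly 11 crossings, so it is optimal:
1. Courier goes to the north bank with the grip-bot.
2. Courier goes back to the south bank alone.
3. Courier goes to the north bank with the haul-bot.
4. Courier goes back to the south bank alone.
5. Courier goes to the north bank with the lift-bot.
6. Courier goes back to the south bank alone.
7. Courier goes to the north bank with the drill-bot.
8. Courier goes back to the south bank alone.
9. Courier goes to the north bank with the pack-bot.
10. Courier goes back to the south bank alone.
11. Courier goes to the north bank with the cut-bot.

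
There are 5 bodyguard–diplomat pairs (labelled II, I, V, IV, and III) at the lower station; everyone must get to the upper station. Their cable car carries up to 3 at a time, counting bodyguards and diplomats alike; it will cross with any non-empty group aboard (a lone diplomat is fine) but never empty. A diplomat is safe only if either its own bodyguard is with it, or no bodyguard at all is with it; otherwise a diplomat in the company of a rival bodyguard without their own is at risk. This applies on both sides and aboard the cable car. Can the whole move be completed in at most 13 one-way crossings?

Yes — this plan uses 11 crossings (≤ 13):
1. bodyguard II and diplomat II cross → the upper station.
2. bodyguard II crosses ← the lower station.
3. diplomat I, diplomat IV, and diplomat V cross → the upper station.
4. diplomat II crosses ← the lower station.
5. bodyguard I, bodyguard IV, and bodyguard V cross → the upper station.
6. bodyguard I and diplomat I cross ← the lower station.
7. bodyguard I, bodyguard II, and bodyguard III cross → the upper station.
8. diplomat V crosses ← the lower station.
9. diplomat I and diplomat II cross → the upper station.
10. diplomat II crosses ← the lower station.
11. diplomat II, diplomat III, and diplomat V cross → the upper station.

Yes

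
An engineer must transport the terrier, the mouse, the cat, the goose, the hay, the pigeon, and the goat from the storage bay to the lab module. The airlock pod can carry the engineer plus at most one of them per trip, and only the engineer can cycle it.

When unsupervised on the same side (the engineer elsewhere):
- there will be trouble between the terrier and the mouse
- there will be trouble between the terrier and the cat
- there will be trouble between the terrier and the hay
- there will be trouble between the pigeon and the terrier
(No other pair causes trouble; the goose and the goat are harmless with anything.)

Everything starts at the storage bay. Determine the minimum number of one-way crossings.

Following every safe sequence of crossings from the start, the most of the 7 that can be at the lab module as the airlock pod arrives there on crossings 1, 3, 5, 7 is 1, 2, 3, 4 respectively; the best ever achieved is 4 of 7.
From crossing 9 on, no configuration arises that was not already reachable earlier: only 44 distinct safe configurations (who is on which side, and where the airlock pod is) can ever be reached, none of them has everyone across, and every continuation just revisits them. So no valid plan exists.

impossible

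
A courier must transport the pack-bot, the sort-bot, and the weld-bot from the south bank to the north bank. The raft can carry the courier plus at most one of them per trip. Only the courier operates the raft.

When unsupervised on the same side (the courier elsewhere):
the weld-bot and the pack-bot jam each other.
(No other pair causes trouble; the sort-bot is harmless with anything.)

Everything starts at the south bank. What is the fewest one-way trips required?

5

Counting alone: the courier can take at most 1 across per trip to the north bank, so moving all 3 needs at least 3 loaded trips out, with a return between consecutive ones — at least 5 crossings.
The plan below uses exactly 5 crossings, so it is optimal:
1. Courier goes to the north bank with the pack-bot.  [the south bank: the sort-bot, the weld-bot | the north bank: the pack-bot]
2. Courier goes back to the south bank alone.  [the south bank: the sort-bot, the weld-bot | the north bank: the pack-bot]
3. Courier goes to the north bank with the sort-bot.  [the south bank: the weld-bot | the north bank: the pack-bot, the sort-bot]
4. Courier goes back to the south bank alone.  [the south bank: the weld-bot | the north bank: the pack-bot, the sort-bot]
5. Courier goes to the north bank with the weld-bot.  [the south bank: — | the north bank: the pack-bot, the sort-bot, the weld-bot]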